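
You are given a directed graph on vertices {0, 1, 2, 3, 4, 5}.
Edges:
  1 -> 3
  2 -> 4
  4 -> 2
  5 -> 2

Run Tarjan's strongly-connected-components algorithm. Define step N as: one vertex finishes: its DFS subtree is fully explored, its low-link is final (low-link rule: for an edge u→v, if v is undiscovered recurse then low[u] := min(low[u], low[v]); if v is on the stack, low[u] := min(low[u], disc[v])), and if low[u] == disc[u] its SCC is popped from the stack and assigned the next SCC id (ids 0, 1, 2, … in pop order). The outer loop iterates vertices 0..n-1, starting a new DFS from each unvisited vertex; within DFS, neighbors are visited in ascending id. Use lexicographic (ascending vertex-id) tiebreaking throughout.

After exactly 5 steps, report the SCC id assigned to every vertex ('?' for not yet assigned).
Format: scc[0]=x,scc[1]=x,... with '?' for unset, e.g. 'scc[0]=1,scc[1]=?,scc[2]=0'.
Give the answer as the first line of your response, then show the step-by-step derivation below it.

scc[0]=0,scc[1]=2,scc[2]=3,scc[3]=1,scc[4]=3,scc[5]=?

step 1: low=(low[0]=0,low[1]=?,low[2]=?,low[3]=?,low[4]=?,low[5]=?); scc=(scc[0]=0,scc[1]=?,scc[2]=?,scc[3]=?,scc[4]=?,scc[5]=?)
step 2: low=(low[0]=0,low[1]=1,low[2]=?,low[3]=2,low[4]=?,low[5]=?); scc=(scc[0]=0,scc[1]=?,scc[2]=?,scc[3]=1,scc[4]=?,scc[5]=?)
step 3: low=(low[0]=0,low[1]=1,low[2]=?,low[3]=2,low[4]=?,low[5]=?); scc=(scc[0]=0,scc[1]=2,scc[2]=?,scc[3]=1,scc[4]=?,scc[5]=?)
step 4: low=(low[0]=0,low[1]=1,low[2]=3,low[3]=2,low[4]=3,low[5]=?); scc=(scc[0]=0,scc[1]=2,scc[2]=?,scc[3]=1,scc[4]=?,scc[5]=?)
step 5: low=(low[0]=0,low[1]=1,low[2]=3,low[3]=2,low[4]=3,low[5]=?); scc=(scc[0]=0,scc[1]=2,scc[2]=3,scc[3]=1,scc[4]=3,scc[5]=?)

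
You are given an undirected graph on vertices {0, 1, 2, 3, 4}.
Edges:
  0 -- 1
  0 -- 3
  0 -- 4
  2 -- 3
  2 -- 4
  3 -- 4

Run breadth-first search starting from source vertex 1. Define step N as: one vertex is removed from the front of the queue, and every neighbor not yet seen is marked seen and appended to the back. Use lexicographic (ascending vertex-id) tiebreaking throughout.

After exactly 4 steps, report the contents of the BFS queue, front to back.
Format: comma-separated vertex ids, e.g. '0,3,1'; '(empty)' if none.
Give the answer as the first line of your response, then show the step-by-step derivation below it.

2

step 1: dequeue 1; queue=[0]; order=1
step 2: dequeue 0; queue=[3,4]; order=1,0
step 3: dequeue 3; queue=[4,2]; order=1,0,3
step 4: dequeue 4; queue=[2]; order=1,0,3,4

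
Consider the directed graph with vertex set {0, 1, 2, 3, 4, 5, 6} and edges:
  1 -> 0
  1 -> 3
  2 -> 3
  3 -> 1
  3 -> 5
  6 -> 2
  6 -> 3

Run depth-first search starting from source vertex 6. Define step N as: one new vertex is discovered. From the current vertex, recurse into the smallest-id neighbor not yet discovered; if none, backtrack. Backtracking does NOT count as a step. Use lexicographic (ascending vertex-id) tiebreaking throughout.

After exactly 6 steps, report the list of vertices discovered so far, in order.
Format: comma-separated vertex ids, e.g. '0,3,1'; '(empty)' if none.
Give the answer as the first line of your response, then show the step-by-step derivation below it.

6,2,3,1,0,5

step 1: discover 6; path=6; order=6
step 2: discover 2; path=6>2; order=6,2
step 3: discover 3; path=6>2>3; order=6,2,3
step 4: discover 1; path=6>2>3>1; order=6,2,3,1
step 5: discover 0; path=6>2>3>1>0; order=6,2,3,1,0
step 6: discover 5; path=6>2>3>5; order=6,2,3,1,0,5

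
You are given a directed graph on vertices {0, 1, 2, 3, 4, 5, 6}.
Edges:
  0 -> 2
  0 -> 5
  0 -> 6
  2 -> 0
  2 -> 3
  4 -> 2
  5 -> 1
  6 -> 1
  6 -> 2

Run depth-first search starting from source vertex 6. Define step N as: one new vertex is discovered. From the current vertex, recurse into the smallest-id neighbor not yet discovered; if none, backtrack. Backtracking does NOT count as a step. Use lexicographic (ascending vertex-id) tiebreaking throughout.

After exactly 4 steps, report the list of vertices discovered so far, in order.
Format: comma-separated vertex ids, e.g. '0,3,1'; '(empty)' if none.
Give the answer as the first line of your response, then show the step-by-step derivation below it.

6,1,2,0

step 1: discover 6; path=6; order=6
step 2: discover 1; path=6>1; order=6,1
step 3: discover 2; path=6>2; order=6,1,2
step 4: discover 0; path=6>2>0; order=6,1,2,0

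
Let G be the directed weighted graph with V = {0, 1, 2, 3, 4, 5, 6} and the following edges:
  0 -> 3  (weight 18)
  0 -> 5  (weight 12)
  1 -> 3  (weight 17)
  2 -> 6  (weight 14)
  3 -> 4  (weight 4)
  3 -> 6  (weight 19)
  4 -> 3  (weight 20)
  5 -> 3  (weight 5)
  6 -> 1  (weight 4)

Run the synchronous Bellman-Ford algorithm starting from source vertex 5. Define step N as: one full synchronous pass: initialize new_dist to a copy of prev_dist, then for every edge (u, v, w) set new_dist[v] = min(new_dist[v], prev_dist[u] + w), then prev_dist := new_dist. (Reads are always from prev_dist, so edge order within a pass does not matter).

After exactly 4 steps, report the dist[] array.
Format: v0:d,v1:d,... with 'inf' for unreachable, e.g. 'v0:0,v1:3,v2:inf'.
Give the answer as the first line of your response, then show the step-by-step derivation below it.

v0:inf,v1:28,v2:inf,v3:5,v4:9,v5:0,v6:24

step 1: dist = v0:inf,v1:inf,v2:inf,v3:5,v4:inf,v5:0,v6:inf
step 2: dist = v0:inf,v1:inf,v2:inf,v3:5,v4:9,v5:0,v6:24
step 3: dist = v0:inf,v1:28,v2:inf,v3:5,v4:9,v5:0,v6:24
step 4: dist = v0:inf,v1:28,v2:inf,v3:5,v4:9,v5:0,v6:24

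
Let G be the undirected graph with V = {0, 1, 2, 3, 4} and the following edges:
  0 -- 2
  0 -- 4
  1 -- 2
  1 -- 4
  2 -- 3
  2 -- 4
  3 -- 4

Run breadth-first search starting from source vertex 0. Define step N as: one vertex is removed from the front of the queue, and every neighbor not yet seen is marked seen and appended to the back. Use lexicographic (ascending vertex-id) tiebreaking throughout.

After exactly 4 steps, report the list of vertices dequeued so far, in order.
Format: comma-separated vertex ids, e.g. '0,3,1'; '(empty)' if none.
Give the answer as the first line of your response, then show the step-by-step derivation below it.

0,2,4,1

step 1: dequeue 0; queue=[2,4]; order=0
step 2: dequeue 2; queue=[4,1,3]; order=0,2
step 3: dequeue 4; queue=[1,3]; order=0,2,4
step 4: dequeue 1; queue=[3]; order=0,2,4,1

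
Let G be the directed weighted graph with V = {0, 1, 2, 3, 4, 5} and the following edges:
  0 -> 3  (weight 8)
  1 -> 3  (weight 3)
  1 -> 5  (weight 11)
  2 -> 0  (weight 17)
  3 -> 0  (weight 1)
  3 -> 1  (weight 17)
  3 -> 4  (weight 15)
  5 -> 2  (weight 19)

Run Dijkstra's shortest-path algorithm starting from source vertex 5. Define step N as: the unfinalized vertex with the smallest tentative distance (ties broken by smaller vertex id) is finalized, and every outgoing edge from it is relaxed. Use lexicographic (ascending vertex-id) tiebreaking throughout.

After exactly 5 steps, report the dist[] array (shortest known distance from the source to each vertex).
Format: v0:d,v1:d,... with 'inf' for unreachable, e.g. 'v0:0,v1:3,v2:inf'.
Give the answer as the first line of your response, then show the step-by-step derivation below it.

v0:36,v1:61,v2:19,v3:44,v4:59,v5:0

step 1: dist = v0:inf,v1:inf,v2:19,v3:inf,v4:inf,v5:0
step 2: dist = v0:36,v1:inf,v2:19,v3:inf,v4:inf,v5:0
step 3: dist = v0:36,v1:inf,v2:19,v3:44,v4:inf,v5:0
step 4: dist = v0:36,v1:61,v2:19,v3:44,v4:59,v5:0
step 5: dist = v0:36,v1:61,v2:19,v3:44,v4:59,v5:0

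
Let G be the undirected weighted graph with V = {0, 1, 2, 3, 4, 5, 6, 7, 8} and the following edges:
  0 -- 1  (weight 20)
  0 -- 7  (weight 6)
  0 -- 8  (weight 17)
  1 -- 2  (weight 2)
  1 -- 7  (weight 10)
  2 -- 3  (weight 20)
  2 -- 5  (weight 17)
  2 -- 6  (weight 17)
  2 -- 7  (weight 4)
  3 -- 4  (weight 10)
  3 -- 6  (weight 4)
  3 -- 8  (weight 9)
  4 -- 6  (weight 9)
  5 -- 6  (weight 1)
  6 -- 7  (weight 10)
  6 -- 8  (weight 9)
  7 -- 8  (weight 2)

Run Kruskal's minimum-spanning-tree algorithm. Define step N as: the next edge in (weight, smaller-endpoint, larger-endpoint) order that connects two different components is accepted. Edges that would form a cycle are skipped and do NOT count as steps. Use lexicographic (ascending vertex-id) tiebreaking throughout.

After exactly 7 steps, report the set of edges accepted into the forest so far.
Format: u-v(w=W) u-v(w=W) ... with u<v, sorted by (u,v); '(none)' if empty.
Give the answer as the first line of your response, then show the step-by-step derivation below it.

0-7(w=6) 1-2(w=2) 2-7(w=4) 3-6(w=4) 3-8(w=9) 5-6(w=1) 7-8(w=2)

step 1: add edge 5-6 (w=1); MST = {5-6(w=1)}
step 2: add edge 1-2 (w=2); MST = {1-2(w=2) 5-6(w=1)}
step 3: add edge 7-8 (w=2); MST = {1-2(w=2) 5-6(w=1) 7-8(w=2)}
step 4: add edge 2-7 (w=4); MST = {1-2(w=2) 2-7(w=4) 5-6(w=1) 7-8(w=2)}
step 5: add edge 3-6 (w=4); MST = {1-2(w=2) 2-7(w=4) 3-6(w=4) 5-6(w=1) 7-8(w=2)}
step 6: add edge 0-7 (w=6); MST = {0-7(w=6) 1-2(w=2) 2-7(w=4) 3-6(w=4) 5-6(w=1) 7-8(w=2)}
step 7: add edge 3-8 (w=9); MST = {0-7(w=6) 1-2(w=2) 2-7(w=4) 3-6(w=4) 3-8(w=9) 5-6(w=1) 7-8(w=2)}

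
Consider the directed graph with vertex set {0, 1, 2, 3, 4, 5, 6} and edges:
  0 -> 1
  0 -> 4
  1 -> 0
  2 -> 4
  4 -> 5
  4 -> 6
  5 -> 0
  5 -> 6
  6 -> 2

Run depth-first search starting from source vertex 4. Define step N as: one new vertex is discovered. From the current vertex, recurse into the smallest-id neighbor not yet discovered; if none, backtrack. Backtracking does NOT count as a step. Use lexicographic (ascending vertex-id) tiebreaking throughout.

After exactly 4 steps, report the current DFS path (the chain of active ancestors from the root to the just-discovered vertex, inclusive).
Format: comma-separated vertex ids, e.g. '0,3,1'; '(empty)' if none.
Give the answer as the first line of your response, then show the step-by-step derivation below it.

4,5,0,1

step 1: discover 4; path=4; order=4
step 2: discover 5; path=4>5; order=4,5
step 3: discover 0; path=4>5>0; order=4,5,0
step 4: discover 1; path=4>5>0>1; order=4,5,0,1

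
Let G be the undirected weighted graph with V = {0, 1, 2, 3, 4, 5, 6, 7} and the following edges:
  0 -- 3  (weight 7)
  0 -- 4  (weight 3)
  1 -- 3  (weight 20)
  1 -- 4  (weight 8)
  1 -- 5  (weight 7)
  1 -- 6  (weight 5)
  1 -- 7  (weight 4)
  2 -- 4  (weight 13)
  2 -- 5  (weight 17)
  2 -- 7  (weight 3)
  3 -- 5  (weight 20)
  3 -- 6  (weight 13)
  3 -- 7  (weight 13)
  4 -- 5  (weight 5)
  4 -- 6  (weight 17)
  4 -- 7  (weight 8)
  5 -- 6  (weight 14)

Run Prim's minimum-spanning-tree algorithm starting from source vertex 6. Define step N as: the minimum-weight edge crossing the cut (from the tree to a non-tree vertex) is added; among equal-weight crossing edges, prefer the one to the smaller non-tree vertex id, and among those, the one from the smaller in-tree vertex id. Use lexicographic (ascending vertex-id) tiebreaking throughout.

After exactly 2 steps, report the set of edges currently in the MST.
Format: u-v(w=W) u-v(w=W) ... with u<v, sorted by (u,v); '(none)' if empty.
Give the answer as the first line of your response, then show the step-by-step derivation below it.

1-6(w=5) 1-7(w=4)

step 1: add edge 1-6 (w=5); MST = {1-6(w=5)}
step 2: add edge 1-7 (w=4); MST = {1-6(w=5) 1-7(w=4)}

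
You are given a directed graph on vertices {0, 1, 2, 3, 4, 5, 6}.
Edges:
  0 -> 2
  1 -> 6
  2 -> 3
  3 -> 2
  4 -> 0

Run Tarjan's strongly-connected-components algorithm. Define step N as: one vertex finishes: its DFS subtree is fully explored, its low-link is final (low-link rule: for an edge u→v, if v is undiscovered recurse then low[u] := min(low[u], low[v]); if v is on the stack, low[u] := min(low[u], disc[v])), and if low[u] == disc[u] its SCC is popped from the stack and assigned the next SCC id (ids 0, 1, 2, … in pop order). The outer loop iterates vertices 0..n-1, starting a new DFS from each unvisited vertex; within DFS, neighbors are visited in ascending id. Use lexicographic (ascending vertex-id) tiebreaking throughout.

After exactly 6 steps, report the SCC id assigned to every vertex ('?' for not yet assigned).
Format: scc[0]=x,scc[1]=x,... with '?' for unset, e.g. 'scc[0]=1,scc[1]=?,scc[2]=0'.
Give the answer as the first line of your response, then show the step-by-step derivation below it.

scc[0]=1,scc[1]=3,scc[2]=0,scc[3]=0,scc[4]=4,scc[5]=?,scc[6]=2

step 1: low=(low[0]=0,low[1]=?,low[2]=1,low[3]=1,low[4]=?,low[5]=?,low[6]=?); scc=(scc[0]=?,scc[1]=?,scc[2]=?,scc[3]=?,scc[4]=?,scc[5]=?,scc[6]=?)
step 2: low=(low[0]=0,low[1]=?,low[2]=1,low[3]=1,low[4]=?,low[5]=?,low[6]=?); scc=(scc[0]=?,scc[1]=?,scc[2]=0,scc[3]=0,scc[4]=?,scc[5]=?,scc[6]=?)
step 3: low=(low[0]=0,low[1]=?,low[2]=1,low[3]=1,low[4]=?,low[5]=?,low[6]=?); scc=(scc[0]=1,scc[1]=?,scc[2]=0,scc[3]=0,scc[4]=?,scc[5]=?,scc[6]=?)
step 4: low=(low[0]=0,low[1]=3,low[2]=1,low[3]=1,low[4]=?,low[5]=?,low[6]=4); scc=(scc[0]=1,scc[1]=?,scc[2]=0,scc[3]=0,scc[4]=?,scc[5]=?,scc[6]=2)
step 5: low=(low[0]=0,low[1]=3,low[2]=1,low[3]=1,low[4]=?,low[5]=?,low[6]=4); scc=(scc[0]=1,scc[1]=3,scc[2]=0,scc[3]=0,scc[4]=?,scc[5]=?,scc[6]=2)
step 6: low=(low[0]=0,low[1]=3,low[2]=1,low[3]=1,low[4]=5,low[5]=?,low[6]=4); scc=(scc[0]=1,scc[1]=3,scc[2]=0,scc[3]=0,scc[4]=4,scc[5]=?,scc[6]=2)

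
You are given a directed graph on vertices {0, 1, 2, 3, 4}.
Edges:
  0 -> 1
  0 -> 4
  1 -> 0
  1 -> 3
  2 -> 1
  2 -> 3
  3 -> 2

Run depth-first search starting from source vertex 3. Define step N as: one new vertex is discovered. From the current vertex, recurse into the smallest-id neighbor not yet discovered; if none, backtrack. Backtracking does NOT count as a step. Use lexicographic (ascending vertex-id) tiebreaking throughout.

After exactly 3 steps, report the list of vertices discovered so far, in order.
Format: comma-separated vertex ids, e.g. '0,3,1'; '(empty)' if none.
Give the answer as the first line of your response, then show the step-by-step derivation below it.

3,2,1

step 1: discover 3; path=3; order=3
step 2: discover 2; path=3>2; order=3,2
step 3: discover 1; path=3>2>1; order=3,2,1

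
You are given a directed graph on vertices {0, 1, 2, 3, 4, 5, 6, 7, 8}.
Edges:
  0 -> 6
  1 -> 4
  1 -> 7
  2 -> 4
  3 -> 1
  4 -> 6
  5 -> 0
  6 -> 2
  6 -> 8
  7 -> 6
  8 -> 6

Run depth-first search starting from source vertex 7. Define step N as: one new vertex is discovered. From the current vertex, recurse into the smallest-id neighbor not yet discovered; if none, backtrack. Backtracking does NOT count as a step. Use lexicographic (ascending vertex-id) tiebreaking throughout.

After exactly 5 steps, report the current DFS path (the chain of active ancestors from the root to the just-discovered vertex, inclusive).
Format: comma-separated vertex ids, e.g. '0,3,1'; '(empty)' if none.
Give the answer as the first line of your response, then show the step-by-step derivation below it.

7,6,8

step 1: discover 7; path=7; order=7
step 2: discover 6; path=7>6; order=7,6
step 3: discover 2; path=7>6>2; order=7,6,2
step 4: discover 4; path=7>6>2>4; order=7,6,2,4
step 5: discover 8; path=7>6>8; order=7,6,2,4,8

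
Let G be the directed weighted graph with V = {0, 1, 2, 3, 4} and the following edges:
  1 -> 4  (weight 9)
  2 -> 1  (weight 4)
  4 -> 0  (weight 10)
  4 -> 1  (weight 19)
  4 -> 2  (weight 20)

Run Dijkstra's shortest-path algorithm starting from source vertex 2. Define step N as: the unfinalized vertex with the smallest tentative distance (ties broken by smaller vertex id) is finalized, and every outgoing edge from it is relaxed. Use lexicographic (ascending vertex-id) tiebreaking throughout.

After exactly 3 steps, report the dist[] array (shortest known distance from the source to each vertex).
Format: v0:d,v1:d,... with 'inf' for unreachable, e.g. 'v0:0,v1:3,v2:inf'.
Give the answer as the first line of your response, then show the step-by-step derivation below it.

v0:23,v1:4,v2:0,v3:inf,v4:13

step 1: dist = v0:inf,v1:4,v2:0,v3:inf,v4:inf
step 2: dist = v0:inf,v1:4,v2:0,v3:inf,v4:13
step 3: dist = v0:23,v1:4,v2:0,v3:inf,v4:13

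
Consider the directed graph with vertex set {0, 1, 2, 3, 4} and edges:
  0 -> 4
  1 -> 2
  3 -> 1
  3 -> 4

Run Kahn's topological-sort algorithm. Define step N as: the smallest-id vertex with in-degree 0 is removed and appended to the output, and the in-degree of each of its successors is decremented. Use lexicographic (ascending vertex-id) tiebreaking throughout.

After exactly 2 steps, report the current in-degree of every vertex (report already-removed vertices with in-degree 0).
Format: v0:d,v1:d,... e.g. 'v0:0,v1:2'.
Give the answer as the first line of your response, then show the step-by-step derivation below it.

v0:0,v1:0,v2:1,v3:0,v4:0

step 1: output 0; order=[0]; indeg=(0,1,1,0,1)
step 2: output 3; order=[0,3]; indeg=(0,0,1,0,0)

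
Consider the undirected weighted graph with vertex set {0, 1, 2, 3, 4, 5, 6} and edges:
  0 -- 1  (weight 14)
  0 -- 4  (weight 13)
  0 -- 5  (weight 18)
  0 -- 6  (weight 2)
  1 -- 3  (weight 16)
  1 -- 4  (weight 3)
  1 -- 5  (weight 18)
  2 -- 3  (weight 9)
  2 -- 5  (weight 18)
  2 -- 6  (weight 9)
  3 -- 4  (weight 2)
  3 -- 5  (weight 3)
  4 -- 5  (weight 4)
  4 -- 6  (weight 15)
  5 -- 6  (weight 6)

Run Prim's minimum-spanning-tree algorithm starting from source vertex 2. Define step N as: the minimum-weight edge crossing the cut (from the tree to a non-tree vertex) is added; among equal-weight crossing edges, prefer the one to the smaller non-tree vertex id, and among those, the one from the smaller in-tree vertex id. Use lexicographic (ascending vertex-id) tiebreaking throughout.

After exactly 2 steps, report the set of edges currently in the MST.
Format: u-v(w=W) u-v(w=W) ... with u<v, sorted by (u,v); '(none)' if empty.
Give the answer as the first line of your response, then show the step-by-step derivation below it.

2-3(w=9) 3-4(w=2)

step 1: add edge 2-3 (w=9); MST = {2-3(w=9)}
step 2: add edge 3-4 (w=2); MST = {2-3(w=9) 3-4(w=2)}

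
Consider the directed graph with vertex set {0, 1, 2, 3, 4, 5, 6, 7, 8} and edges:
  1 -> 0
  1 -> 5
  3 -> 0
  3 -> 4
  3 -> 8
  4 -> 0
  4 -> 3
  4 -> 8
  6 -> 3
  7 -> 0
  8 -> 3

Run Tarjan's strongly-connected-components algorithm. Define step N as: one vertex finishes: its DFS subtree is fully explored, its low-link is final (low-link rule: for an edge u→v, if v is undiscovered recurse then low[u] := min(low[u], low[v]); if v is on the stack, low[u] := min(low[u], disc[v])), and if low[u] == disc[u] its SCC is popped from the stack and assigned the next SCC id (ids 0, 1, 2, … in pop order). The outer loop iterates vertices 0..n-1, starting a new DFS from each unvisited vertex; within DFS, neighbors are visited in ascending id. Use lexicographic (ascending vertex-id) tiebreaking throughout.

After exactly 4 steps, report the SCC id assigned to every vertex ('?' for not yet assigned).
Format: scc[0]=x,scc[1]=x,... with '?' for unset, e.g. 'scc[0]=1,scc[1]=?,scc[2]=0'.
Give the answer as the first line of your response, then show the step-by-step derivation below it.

scc[0]=0,scc[1]=2,scc[2]=3,scc[3]=?,scc[4]=?,scc[5]=1,scc[6]=?,scc[7]=?,scc[8]=?

step 1: low=(low[0]=0,low[1]=?,low[2]=?,low[3]=?,low[4]=?,low[5]=?,low[6]=?,low[7]=?,low[8]=?); scc=(scc[0]=0,scc[1]=?,scc[2]=?,scc[3]=?,scc[4]=?,scc[5]=?,scc[6]=?,scc[7]=?,scc[8]=?)
step 2: low=(low[0]=0,low[1]=1,low[2]=?,low[3]=?,low[4]=?,low[5]=2,low[6]=?,low[7]=?,low[8]=?); scc=(scc[0]=0,scc[1]=?,scc[2]=?,scc[3]=?,scc[4]=?,scc[5]=1,scc[6]=?,scc[7]=?,scc[8]=?)
step 3: low=(low[0]=0,low[1]=1,low[2]=?,low[3]=?,low[4]=?,low[5]=2,low[6]=?,low[7]=?,low[8]=?); scc=(scc[0]=0,scc[1]=2,scc[2]=?,scc[3]=?,scc[4]=?,scc[5]=1,scc[6]=?,scc[7]=?,scc[8]=?)
step 4: low=(low[0]=0,low[1]=1,low[2]=3,low[3]=?,low[4]=?,low[5]=2,low[6]=?,low[7]=?,low[8]=?); scc=(scc[0]=0,scc[1]=2,scc[2]=3,scc[3]=?,scc[4]=?,scc[5]=1,scc[6]=?,scc[7]=?,scc[8]=?)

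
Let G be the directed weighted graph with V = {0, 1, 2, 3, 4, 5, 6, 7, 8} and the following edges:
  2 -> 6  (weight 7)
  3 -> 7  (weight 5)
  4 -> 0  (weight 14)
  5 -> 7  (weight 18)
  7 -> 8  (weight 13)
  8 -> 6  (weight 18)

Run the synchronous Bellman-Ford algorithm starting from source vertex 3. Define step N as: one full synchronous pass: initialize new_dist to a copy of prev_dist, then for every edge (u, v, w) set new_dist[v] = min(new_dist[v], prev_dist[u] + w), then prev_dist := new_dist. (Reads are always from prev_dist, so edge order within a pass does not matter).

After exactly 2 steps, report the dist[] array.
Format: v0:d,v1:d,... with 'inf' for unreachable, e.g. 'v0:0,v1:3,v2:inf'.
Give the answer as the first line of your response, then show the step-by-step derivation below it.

v0:inf,v1:inf,v2:inf,v3:0,v4:inf,v5:inf,v6:inf,v7:5,v8:18

step 1: dist = v0:inf,v1:inf,v2:inf,v3:0,v4:inf,v5:inf,v6:inf,v7:5,v8:inf
step 2: dist = v0:inf,v1:inf,v2:inf,v3:0,v4:inf,v5:inf,v6:inf,v7:5,v8:18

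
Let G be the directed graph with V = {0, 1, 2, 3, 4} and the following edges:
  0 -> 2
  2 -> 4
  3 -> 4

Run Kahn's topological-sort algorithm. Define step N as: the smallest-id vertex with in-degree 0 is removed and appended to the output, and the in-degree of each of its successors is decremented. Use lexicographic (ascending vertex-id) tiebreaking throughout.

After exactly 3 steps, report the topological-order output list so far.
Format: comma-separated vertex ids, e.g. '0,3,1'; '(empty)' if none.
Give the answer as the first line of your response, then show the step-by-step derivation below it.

0,1,2

step 1: output 0; order=[0]; indeg=(0,0,0,0,2)
step 2: output 1; order=[0,1]; indeg=(0,0,0,0,2)
step 3: output 2; order=[0,1,2]; indeg=(0,0,0,0,1)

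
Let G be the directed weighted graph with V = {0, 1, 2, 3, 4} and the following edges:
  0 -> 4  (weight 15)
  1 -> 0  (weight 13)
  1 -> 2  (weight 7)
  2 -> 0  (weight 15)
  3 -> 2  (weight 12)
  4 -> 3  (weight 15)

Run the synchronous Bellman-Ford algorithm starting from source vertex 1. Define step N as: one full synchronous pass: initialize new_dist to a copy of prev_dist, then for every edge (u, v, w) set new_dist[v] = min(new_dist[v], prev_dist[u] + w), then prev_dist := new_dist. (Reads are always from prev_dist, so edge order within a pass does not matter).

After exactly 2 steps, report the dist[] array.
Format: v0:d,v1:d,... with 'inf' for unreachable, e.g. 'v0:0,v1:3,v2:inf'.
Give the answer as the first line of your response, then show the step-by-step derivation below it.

v0:13,v1:0,v2:7,v3:inf,v4:28

step 1: dist = v0:13,v1:0,v2:7,v3:inf,v4:inf
step 2: dist = v0:13,v1:0,v2:7,v3:inf,v4:28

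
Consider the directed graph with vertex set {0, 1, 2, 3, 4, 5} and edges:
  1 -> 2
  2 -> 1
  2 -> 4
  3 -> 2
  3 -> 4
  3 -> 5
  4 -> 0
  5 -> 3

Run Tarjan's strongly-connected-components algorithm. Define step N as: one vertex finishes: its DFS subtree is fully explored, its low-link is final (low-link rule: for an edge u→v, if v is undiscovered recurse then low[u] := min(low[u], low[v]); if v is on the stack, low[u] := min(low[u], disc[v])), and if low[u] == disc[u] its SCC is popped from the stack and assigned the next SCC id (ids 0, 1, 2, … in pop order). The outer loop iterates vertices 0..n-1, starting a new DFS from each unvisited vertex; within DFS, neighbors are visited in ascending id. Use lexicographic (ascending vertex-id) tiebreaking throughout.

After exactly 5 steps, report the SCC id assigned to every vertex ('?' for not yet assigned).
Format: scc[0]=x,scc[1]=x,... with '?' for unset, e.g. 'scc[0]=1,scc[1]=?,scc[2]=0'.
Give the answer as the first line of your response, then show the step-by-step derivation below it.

scc[0]=0,scc[1]=2,scc[2]=2,scc[3]=?,scc[4]=1,scc[5]=?

step 1: low=(low[0]=0,low[1]=?,low[2]=?,low[3]=?,low[4]=?,low[5]=?); scc=(scc[0]=0,scc[1]=?,scc[2]=?,scc[3]=?,scc[4]=?,scc[5]=?)
step 2: low=(low[0]=0,low[1]=1,low[2]=1,low[3]=?,low[4]=3,low[5]=?); scc=(scc[0]=0,scc[1]=?,scc[2]=?,scc[3]=?,scc[4]=1,scc[5]=?)
step 3: low=(low[0]=0,low[1]=1,low[2]=1,low[3]=?,low[4]=3,low[5]=?); scc=(scc[0]=0,scc[1]=?,scc[2]=?,scc[3]=?,scc[4]=1,scc[5]=?)
step 4: low=(low[0]=0,low[1]=1,low[2]=1,low[3]=?,low[4]=3,low[5]=?); scc=(scc[0]=0,scc[1]=2,scc[2]=2,scc[3]=?,scc[4]=1,scc[5]=?)
step 5: low=(low[0]=0,low[1]=1,low[2]=1,low[3]=4,low[4]=3,low[5]=4); scc=(scc[0]=0,scc[1]=2,scc[2]=2,scc[3]=?,scc[4]=1,scc[5]=?)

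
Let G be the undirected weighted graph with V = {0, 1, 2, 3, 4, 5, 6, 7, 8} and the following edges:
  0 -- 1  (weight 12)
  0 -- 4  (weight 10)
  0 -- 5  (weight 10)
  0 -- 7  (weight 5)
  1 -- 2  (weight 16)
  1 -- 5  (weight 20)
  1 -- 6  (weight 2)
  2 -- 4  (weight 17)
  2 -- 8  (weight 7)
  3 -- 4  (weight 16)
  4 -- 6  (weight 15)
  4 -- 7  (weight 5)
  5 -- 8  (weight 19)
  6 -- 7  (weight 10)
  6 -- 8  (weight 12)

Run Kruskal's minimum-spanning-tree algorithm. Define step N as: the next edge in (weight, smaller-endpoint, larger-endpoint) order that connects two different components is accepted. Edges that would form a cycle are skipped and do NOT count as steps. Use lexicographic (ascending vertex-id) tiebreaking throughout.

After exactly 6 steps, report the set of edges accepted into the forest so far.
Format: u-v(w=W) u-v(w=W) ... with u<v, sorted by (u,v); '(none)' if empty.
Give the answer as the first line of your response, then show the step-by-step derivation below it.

0-5(w=10) 0-7(w=5) 1-6(w=2) 2-8(w=7) 4-7(w=5) 6-7(w=10)

step 1: add edge 1-6 (w=2); MST = {1-6(w=2)}
step 2: add edge 0-7 (w=5); MST = {0-7(w=5) 1-6(w=2)}
step 3: add edge 4-7 (w=5); MST = {0-7(w=5) 1-6(w=2) 4-7(w=5)}
step 4: add edge 2-8 (w=7); MST = {0-7(w=5) 1-6(w=2) 2-8(w=7) 4-7(w=5)}
step 5: add edge 0-5 (w=10); MST = {0-5(w=10) 0-7(w=5) 1-6(w=2) 2-8(w=7) 4-7(w=5)}
step 6: add edge 6-7 (w=10); MST = {0-5(w=10) 0-7(w=5) 1-6(w=2) 2-8(w=7) 4-7(w=5) 6-7(w=10)}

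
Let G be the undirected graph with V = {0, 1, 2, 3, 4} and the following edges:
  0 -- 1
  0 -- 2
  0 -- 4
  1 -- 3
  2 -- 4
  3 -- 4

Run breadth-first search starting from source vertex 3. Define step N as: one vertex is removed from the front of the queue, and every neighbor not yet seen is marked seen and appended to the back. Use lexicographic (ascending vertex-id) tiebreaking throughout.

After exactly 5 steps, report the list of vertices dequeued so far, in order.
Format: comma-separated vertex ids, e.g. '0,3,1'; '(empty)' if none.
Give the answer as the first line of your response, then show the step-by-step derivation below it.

3,1,4,0,2

step 1: dequeue 3; queue=[1,4]; order=3
step 2: dequeue 1; queue=[4,0]; order=3,1
step 3: dequeue 4; queue=[0,2]; order=3,1,4
step 4: dequeue 0; queue=[2]; order=3,1,4,0
step 5: dequeue 2; queue=[(empty)]; order=3,1,4,0,2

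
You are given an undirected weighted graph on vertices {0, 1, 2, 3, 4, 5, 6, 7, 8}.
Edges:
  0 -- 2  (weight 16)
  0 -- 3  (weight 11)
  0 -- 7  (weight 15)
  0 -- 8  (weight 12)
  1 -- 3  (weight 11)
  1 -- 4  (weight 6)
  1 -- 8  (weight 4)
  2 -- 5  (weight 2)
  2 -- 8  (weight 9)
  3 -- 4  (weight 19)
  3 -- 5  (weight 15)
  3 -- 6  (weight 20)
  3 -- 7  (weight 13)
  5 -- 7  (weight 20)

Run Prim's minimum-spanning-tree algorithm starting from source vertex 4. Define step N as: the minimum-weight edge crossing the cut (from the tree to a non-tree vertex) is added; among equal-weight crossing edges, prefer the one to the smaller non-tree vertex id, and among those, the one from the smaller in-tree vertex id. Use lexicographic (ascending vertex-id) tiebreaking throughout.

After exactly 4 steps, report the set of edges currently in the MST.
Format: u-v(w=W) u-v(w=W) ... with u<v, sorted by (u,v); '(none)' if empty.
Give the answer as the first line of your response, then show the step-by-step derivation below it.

1-4(w=6) 1-8(w=4) 2-5(w=2) 2-8(w=9)

step 1: add edge 1-4 (w=6); MST = {1-4(w=6)}
step 2: add edge 1-8 (w=4); MST = {1-4(w=6) 1-8(w=4)}
step 3: add edge 2-8 (w=9); MST = {1-4(w=6) 1-8(w=4) 2-8(w=9)}
step 4: add edge 2-5 (w=2); MST = {1-4(w=6) 1-8(w=4) 2-5(w=2) 2-8(w=9)}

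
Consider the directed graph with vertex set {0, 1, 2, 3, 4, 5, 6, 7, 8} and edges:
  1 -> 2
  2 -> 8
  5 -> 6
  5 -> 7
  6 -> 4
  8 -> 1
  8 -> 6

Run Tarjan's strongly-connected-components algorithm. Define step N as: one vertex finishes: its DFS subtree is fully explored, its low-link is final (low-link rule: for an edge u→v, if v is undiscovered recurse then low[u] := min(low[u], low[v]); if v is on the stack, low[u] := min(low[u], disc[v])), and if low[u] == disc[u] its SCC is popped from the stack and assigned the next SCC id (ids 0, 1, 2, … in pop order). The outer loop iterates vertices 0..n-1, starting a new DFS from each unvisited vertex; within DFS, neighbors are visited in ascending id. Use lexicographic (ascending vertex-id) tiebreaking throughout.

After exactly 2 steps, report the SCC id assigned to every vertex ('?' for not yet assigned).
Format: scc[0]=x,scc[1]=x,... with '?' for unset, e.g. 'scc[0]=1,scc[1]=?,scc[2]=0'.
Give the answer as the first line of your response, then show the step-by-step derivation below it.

scc[0]=0,scc[1]=?,scc[2]=?,scc[3]=?,scc[4]=1,scc[5]=?,scc[6]=?,scc[7]=?,scc[8]=?

step 1: low=(low[0]=0,low[1]=?,low[2]=?,low[3]=?,low[4]=?,low[5]=?,low[6]=?,low[7]=?,low[8]=?); scc=(scc[0]=0,scc[1]=?,scc[2]=?,scc[3]=?,scc[4]=?,scc[5]=?,scc[6]=?,scc[7]=?,scc[8]=?)
step 2: low=(low[0]=0,low[1]=1,low[2]=2,low[3]=?,low[4]=5,low[5]=?,low[6]=4,low[7]=?,low[8]=1); scc=(scc[0]=0,scc[1]=?,scc[2]=?,scc[3]=?,scc[4]=1,scc[5]=?,scc[6]=?,scc[7]=?,scc[8]=?)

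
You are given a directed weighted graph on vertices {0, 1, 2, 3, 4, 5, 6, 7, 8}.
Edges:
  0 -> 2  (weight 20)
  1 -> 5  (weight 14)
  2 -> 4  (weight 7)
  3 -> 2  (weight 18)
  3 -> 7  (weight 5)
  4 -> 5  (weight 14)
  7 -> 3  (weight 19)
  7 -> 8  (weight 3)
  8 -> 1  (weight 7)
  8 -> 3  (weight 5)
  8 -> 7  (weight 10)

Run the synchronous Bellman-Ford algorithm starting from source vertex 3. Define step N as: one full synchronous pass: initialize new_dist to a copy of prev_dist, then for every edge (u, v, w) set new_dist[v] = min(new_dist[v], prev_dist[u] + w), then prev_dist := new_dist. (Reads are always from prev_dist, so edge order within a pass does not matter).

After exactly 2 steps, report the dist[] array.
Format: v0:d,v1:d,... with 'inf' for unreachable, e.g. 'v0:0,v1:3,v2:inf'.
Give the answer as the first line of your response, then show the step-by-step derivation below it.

v0:inf,v1:inf,v2:18,v3:0,v4:25,v5:inf,v6:inf,v7:5,v8:8

step 1: dist = v0:inf,v1:inf,v2:18,v3:0,v4:inf,v5:inf,v6:inf,v7:5,v8:inf
step 2: dist = v0:inf,v1:inf,v2:18,v3:0,v4:25,v5:inf,v6:inf,v7:5,v8:8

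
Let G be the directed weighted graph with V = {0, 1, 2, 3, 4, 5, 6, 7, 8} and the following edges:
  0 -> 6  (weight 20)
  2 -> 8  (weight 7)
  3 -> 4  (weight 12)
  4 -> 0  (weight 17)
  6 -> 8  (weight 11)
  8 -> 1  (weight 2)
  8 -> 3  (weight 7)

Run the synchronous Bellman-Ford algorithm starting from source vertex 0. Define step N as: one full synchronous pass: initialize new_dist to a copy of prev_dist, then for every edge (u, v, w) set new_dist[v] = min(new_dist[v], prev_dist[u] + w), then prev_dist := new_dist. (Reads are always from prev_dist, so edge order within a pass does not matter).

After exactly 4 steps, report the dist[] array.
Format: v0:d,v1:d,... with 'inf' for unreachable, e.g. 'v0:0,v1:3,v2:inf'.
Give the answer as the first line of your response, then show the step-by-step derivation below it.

v0:0,v1:33,v2:inf,v3:38,v4:50,v5:inf,v6:20,v7:inf,v8:31

step 1: dist = v0:0,v1:inf,v2:inf,v3:inf,v4:inf,v5:inf,v6:20,v7:inf,v8:inf
step 2: dist = v0:0,v1:inf,v2:inf,v3:inf,v4:inf,v5:inf,v6:20,v7:inf,v8:31
step 3: dist = v0:0,v1:33,v2:inf,v3:38,v4:inf,v5:inf,v6:20,v7:inf,v8:31
step 4: dist = v0:0,v1:33,v2:inf,v3:38,v4:50,v5:inf,v6:20,v7:inf,v8:31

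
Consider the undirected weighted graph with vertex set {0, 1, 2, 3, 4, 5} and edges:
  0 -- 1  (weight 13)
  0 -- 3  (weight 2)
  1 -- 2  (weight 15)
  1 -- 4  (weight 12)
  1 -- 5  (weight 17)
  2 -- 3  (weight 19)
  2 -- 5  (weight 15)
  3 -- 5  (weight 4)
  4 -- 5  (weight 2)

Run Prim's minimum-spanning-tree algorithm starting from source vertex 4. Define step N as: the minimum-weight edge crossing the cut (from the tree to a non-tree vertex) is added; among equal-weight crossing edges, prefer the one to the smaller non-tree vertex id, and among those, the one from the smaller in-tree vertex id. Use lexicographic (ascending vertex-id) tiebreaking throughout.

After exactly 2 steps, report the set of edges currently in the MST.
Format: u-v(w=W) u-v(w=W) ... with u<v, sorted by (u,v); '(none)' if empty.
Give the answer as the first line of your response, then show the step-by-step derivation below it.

3-5(w=4) 4-5(w=2)

step 1: add edge 4-5 (w=2); MST = {4-5(w=2)}
step 2: add edge 3-5 (w=4); MST = {3-5(w=4) 4-5(w=2)}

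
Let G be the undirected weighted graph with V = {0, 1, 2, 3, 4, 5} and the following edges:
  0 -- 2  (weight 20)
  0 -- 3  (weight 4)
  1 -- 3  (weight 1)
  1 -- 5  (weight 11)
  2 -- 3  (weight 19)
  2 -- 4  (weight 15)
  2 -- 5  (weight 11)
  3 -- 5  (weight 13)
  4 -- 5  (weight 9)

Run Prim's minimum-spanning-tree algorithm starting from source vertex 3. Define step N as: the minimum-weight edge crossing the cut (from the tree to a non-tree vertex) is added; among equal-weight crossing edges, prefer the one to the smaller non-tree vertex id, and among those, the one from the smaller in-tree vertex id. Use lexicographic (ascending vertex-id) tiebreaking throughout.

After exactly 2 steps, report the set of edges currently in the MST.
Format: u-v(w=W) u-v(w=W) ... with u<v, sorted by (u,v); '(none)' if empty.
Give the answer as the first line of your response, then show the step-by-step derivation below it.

0-3(w=4) 1-3(w=1)

step 1: add edge 1-3 (w=1); MST = {1-3(w=1)}
step 2: add edge 0-3 (w=4); MST = {0-3(w=4) 1-3(w=1)}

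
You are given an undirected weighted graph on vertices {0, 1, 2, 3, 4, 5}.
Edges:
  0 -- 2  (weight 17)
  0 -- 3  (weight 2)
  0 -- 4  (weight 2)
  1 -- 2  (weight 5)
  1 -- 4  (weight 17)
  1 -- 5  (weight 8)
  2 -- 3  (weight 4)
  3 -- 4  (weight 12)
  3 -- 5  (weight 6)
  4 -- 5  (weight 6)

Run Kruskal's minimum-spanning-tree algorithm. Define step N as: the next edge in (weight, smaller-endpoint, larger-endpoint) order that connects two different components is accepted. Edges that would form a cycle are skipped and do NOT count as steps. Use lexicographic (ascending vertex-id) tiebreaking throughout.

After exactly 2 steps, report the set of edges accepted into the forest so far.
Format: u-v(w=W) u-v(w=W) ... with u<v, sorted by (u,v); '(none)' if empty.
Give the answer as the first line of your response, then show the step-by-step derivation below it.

0-3(w=2) 0-4(w=2)

step 1: add edge 0-3 (w=2); MST = {0-3(w=2)}
step 2: add edge 0-4 (w=2); MST = {0-3(w=2) 0-4(w=2)}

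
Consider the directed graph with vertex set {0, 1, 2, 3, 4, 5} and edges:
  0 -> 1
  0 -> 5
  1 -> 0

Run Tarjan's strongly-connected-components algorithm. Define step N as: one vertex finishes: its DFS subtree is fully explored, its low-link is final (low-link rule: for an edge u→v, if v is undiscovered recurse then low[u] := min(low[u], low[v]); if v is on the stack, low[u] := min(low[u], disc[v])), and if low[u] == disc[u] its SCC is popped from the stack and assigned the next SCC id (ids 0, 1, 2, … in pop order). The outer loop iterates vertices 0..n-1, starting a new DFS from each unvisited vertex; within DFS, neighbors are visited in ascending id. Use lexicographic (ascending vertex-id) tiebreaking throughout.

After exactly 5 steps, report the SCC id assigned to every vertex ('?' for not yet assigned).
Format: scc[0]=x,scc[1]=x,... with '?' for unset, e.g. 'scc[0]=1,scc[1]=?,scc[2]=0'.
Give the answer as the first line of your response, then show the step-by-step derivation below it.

scc[0]=1,scc[1]=1,scc[2]=2,scc[3]=3,scc[4]=?,scc[5]=0

step 1: low=(low[0]=0,low[1]=0,low[2]=?,low[3]=?,low[4]=?,low[5]=?); scc=(scc[0]=?,scc[1]=?,scc[2]=?,scc[3]=?,scc[4]=?,scc[5]=?)
step 2: low=(low[0]=0,low[1]=0,low[2]=?,low[3]=?,low[4]=?,low[5]=2); scc=(scc[0]=?,scc[1]=?,scc[2]=?,scc[3]=?,scc[4]=?,scc[5]=0)
step 3: low=(low[0]=0,low[1]=0,low[2]=?,low[3]=?,low[4]=?,low[5]=2); scc=(scc[0]=1,scc[1]=1,scc[2]=?,scc[3]=?,scc[4]=?,scc[5]=0)
step 4: low=(low[0]=0,low[1]=0,low[2]=3,low[3]=?,low[4]=?,low[5]=2); scc=(scc[0]=1,scc[1]=1,scc[2]=2,scc[3]=?,scc[4]=?,scc[5]=0)
step 5: low=(low[0]=0,low[1]=0,low[2]=3,low[3]=4,low[4]=?,low[5]=2); scc=(scc[0]=1,scc[1]=1,scc[2]=2,scc[3]=3,scc[4]=?,scc[5]=0)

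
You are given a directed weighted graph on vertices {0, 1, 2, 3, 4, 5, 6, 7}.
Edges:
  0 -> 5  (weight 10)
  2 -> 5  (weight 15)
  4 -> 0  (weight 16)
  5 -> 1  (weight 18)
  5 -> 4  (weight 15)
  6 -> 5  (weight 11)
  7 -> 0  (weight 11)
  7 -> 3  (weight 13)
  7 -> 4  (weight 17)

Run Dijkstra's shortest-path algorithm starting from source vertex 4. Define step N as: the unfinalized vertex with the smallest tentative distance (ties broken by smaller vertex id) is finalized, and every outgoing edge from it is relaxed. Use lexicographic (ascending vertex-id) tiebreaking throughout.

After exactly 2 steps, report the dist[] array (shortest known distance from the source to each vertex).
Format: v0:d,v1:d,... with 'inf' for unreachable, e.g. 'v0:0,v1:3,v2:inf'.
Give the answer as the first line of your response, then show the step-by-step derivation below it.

v0:16,v1:inf,v2:inf,v3:inf,v4:0,v5:26,v6:inf,v7:inf

step 1: dist = v0:16,v1:inf,v2:inf,v3:inf,v4:0,v5:inf,v6:inf,v7:inf
step 2: dist = v0:16,v1:inf,v2:inf,v3:inf,v4:0,v5:26,v6:inf,v7:inf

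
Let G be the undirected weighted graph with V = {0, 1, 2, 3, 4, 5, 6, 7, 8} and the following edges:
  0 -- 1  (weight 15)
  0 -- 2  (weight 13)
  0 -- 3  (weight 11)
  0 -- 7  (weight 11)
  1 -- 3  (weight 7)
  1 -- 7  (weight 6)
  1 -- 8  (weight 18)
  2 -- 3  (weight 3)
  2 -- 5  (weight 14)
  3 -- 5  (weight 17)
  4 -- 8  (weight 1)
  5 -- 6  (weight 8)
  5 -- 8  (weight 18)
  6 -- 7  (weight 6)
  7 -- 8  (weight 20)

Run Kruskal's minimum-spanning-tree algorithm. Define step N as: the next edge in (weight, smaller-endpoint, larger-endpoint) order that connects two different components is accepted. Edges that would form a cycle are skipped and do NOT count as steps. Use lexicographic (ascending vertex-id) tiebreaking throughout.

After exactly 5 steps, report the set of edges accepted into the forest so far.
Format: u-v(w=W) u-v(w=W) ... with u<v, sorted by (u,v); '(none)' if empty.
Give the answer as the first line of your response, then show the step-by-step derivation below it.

1-3(w=7) 1-7(w=6) 2-3(w=3) 4-8(w=1) 6-7(w=6)

step 1: add edge 4-8 (w=1); MST = {4-8(w=1)}
step 2: add edge 2-3 (w=3); MST = {2-3(w=3) 4-8(w=1)}
step 3: add edge 1-7 (w=6); MST = {1-7(w=6) 2-3(w=3) 4-8(w=1)}
step 4: add edge 6-7 (w=6); MST = {1-7(w=6) 2-3(w=3) 4-8(w=1) 6-7(w=6)}
step 5: add edge 1-3 (w=7); MST = {1-3(w=7) 1-7(w=6) 2-3(w=3) 4-8(w=1) 6-7(w=6)}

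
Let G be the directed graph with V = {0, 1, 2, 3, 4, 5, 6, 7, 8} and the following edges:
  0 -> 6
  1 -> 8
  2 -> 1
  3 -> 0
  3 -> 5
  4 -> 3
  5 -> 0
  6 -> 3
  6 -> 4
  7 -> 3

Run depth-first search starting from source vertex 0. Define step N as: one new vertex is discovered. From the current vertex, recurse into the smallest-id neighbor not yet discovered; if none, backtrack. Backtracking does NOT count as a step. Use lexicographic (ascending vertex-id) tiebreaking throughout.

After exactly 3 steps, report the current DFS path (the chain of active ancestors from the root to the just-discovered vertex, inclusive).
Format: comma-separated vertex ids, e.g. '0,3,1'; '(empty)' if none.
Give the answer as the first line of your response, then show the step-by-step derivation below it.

0,6,3

step 1: discover 0; path=0; order=0
step 2: discover 6; path=0>6; order=0,6
step 3: discover 3; path=0>6>3; order=0,6,3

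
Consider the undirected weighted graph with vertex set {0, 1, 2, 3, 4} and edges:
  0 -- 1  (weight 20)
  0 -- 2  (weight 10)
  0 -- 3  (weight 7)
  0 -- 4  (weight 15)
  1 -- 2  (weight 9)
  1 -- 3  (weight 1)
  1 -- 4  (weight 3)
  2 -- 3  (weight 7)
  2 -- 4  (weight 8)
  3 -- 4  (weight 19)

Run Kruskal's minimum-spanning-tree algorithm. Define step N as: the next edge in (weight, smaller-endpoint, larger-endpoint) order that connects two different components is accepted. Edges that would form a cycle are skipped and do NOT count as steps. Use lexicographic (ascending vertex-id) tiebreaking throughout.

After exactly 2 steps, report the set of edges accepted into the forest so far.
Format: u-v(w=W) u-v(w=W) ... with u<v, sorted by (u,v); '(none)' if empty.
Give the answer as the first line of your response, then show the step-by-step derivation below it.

1-3(w=1) 1-4(w=3)

step 1: add edge 1-3 (w=1); MST = {1-3(w=1)}
step 2: add edge 1-4 (w=3); MST = {1-3(w=1) 1-4(w=3)}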